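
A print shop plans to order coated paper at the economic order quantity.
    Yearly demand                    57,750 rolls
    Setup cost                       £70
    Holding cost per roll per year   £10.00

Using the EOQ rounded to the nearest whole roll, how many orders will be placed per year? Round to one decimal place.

64.2 orders per year

Optimal lot size Q* = (2 × 57,750 × £70 / £10)^½ ≈ 899.17 → Q = 899
Orders per year = D/Q = 57,750 / 899 = 64.238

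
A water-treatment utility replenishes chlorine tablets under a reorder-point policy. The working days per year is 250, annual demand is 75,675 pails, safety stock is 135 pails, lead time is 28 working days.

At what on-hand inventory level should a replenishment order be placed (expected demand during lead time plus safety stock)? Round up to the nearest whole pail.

8,611 pails

Daily demand d = 75,675 / 250 = 302.700 pails/day
Demand during lead time = 302.700 × 28 = 8,475.60
Reorder point = 8,475.60 + 135 = 8,610.60 → round up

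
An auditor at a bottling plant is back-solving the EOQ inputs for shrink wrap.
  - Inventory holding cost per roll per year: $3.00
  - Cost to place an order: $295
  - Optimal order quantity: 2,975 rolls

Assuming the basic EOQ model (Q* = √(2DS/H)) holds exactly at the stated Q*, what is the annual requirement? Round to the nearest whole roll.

From Q* = √(2DS/H) ⇒ Q*² = 2DS/H.
D = Q²H / (2S) = 2,975² × 3 / (2 × 295) = 45,003.18

45,003 rolls per year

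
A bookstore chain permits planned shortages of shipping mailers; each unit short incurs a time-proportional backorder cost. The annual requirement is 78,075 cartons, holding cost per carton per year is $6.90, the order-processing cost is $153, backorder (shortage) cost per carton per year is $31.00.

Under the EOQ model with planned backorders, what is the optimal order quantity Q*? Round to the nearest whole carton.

Basic EOQ = √(2·78,075·153/6.9) = 1,860.768
Backorder adjustment √((H+b)/b) = √((6.9+31)/31) = 1.1057
Q* = 1,860.768 × 1.1057 ≈ 2,057.46

2,057 cartons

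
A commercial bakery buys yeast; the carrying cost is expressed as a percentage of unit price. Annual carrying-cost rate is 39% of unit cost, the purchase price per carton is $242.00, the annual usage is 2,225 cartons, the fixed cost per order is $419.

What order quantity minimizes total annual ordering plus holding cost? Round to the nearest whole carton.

141 cartons

Holding cost per carton per year: H = 39% × $242 = $94.3800
Optimal lot size Q* = (2 × 2,225 × $419 / $94.38)^½ ≈ 140.56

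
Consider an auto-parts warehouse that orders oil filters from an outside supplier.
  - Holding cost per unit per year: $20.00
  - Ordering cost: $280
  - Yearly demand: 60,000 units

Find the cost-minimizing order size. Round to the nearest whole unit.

Optimal lot size Q* = (2 × 60,000 × $280 / $20)^½ ≈ 1,296.15

1,296 units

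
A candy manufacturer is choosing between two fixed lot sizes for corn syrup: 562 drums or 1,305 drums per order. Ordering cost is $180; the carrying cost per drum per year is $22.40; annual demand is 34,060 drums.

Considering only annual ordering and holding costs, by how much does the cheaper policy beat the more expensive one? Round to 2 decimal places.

TC(Q) = (D/Q)S + (Q/2)H
TC(562) = (34,060/562)×180 + (562/2)×22.4 = $17,203.30
TC(1,305) = (34,060/1,305)×180 + (1,305/2)×22.4 = $19,313.93
|ΔTC| = |$17,203.30 − $19,313.93| = $2,110.63

$2,110.63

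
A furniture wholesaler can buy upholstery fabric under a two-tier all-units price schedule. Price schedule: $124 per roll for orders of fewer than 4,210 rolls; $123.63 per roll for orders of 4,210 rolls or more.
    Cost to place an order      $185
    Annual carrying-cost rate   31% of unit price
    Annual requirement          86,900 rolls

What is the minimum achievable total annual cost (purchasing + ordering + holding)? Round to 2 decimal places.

H₁ = 31%×$124 = $38.4400;  H₂ = 31%×$123.63 = $38.3253
EOQ₁ = √(2×86,900×185/38.4400) = 914.57  (< 4,210, feasible at tier 1)
EOQ₂ = √(2×86,900×185/38.3253) = 915.94  (< 4,210 → use Q = 4,210 at tier-2 price)
TC(tier 1 (EOQ₁), Q≈914.6) = $10,810,756.24
TC(tier 2, Q≈4,210.0) = $10,827,940.40
Minimum at tier 1 (EOQ₁): $10,810,756.24

$10,810,756.24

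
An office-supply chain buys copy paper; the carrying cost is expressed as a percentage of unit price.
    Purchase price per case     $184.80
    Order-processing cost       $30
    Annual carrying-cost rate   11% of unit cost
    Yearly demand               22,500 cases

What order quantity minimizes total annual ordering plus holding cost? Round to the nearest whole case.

258 cases

Holding cost per case per year: H = 11% × $184.8 = $20.3280
Optimal lot size Q* = (2 × 22,500 × $30 / $20.328)^½ ≈ 257.70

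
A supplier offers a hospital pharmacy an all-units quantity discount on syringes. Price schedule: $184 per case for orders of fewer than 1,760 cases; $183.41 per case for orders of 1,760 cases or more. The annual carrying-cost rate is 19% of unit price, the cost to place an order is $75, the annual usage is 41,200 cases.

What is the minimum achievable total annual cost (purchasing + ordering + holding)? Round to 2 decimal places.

H₁ = 19%×$184 = $34.9600;  H₂ = 19%×$183.41 = $34.8479
EOQ₁ = √(2×41,200×75/34.9600) = 420.44  (< 1,760, feasible at tier 1)
EOQ₂ = √(2×41,200×75/34.8479) = 421.12  (< 1,760 → use Q = 1,760 at tier-2 price)
TC(tier 1 (EOQ₁), Q≈420.4) = $7,595,498.73
TC(tier 2, Q≈1,760.0) = $7,588,913.83
Minimum at tier 2: $7,588,913.83

$7,588,913.83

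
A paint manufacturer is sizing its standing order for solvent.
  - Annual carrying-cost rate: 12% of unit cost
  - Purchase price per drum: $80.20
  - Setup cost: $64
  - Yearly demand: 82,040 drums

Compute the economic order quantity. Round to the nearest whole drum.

1,045 drums

Carrying cost H = $80.2 × 12% = $9.6240/drum/yr
Q* = √(2·D·S / H) = √(2·82,040·64 / 9.624) = √1,091,138.8 ≈ 1,044.58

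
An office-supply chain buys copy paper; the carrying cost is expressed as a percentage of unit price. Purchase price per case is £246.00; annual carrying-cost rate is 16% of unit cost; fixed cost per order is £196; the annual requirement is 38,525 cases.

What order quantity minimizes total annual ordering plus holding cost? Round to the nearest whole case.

H = i·C = 0.16 × £246 = £39.3600 per case-year
Q* = √(2·D·S / H) = √(2·38,525·196 / 39.36) = √383,683.9 ≈ 619.42

619 cases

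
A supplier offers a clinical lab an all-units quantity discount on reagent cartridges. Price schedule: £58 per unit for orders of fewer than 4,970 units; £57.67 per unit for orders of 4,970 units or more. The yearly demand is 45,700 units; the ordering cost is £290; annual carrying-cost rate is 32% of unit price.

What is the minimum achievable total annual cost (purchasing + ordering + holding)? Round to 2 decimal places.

H₁ = 32%×£58 = £18.5600;  H₂ = 32%×£57.67 = £18.4544
EOQ₁ = √(2×45,700×290/18.5600) = 1,195.04  (< 4,970, feasible at tier 1)
EOQ₂ = √(2×45,700×290/18.4544) = 1,198.46  (< 4,970 → use Q = 4,970 at tier-2 price)
TC(tier 1 (EOQ₁), Q≈1,195.0) = £2,672,779.98
TC(tier 2, Q≈4,970.0) = £2,684,044.78
Minimum at tier 1 (EOQ₁): £2,672,779.98

£2,672,779.98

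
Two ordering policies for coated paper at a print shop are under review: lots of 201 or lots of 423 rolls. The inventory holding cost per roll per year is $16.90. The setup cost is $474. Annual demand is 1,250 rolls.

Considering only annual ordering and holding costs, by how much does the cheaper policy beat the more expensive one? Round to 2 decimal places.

$328.85

Annual cost at Q: ordering D·S/Q plus holding Q·H/2.
TC(201) = (1,250/201)×474 + (201/2)×16.9 = $4,646.21
TC(423) = (1,250/423)×474 + (423/2)×16.9 = $4,975.06
Lots of 201 are cheaper by $328.85.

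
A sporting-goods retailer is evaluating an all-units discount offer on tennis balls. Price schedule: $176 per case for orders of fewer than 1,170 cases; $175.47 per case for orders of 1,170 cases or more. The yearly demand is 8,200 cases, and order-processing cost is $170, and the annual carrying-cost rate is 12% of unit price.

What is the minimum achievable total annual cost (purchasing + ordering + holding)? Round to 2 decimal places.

H₁ = 12%×$176 = $21.1200;  H₂ = 12%×$175.47 = $21.0564
EOQ₁ = √(2×8,200×170/21.1200) = 363.33  (< 1,170, feasible at tier 1)
EOQ₂ = √(2×8,200×170/21.0564) = 363.88  (< 1,170 → use Q = 1,170 at tier-2 price)
TC(tier 1 (EOQ₁), Q≈363.3) = $1,450,873.50
TC(tier 2, Q≈1,170.0) = $1,452,363.45
Minimum at tier 1 (EOQ₁): $1,450,873.50

$1,450,873.50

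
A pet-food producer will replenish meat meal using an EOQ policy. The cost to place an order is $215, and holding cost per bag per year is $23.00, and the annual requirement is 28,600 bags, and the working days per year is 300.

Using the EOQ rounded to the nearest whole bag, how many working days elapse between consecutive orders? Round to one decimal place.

2DS/H = 2·28,600·215/23 = 534,695.65
EOQ = √534,695.65 ≈ 731.23 → Q = 731 bags
T = Q/D × 300 days = 731/28,600 × 300 = 7.668 days

7.7 days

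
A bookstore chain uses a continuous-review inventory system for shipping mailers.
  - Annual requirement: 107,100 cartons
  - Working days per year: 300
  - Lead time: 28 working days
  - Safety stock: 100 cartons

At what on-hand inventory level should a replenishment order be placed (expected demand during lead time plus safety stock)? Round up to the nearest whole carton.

10,096 cartons

Daily demand d = 107,100 / 300 = 357.000 cartons/day
Demand during lead time = 357.000 × 28 = 9,996.00
Reorder point = 9,996.00 + 100 = 10,096.00 → round up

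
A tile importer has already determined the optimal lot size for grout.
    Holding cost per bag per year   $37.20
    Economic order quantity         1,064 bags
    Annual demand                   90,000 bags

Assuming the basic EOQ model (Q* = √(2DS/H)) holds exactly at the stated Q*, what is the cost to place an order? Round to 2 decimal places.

EOQ relation: Q² = 2DS/H, so rearrange for the unknown.
S = Q²H / (2D) = 1,064² × 37.2 / (2 × 90,000) = 233.9665

$233.97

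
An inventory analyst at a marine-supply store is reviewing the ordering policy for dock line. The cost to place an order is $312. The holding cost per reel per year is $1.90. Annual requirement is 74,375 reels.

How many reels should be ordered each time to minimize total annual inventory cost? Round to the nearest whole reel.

Optimal lot size Q* = (2 × 74,375 × $312 / $1.9)^½ ≈ 4,942.30

4,942 reels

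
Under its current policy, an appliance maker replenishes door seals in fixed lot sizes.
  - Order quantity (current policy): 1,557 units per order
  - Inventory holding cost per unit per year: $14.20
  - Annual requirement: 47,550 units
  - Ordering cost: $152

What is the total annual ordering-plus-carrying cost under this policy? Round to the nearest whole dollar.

Ordering: D/Q × S = 47,550/1,557 × $152 = $4,642.00
Holding:  Q/2 × H = 1,557/2 × $14.2 = $11,054.70
Total = $4,642.00 + $11,054.70 = $15,696.70

$15,697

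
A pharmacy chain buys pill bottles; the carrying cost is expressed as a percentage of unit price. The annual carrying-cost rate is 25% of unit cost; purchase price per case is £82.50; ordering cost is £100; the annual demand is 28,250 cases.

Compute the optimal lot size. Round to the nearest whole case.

H = i·C = 0.25 × £82.5 = £20.6250 per case-year
EOQ = √(2DS/H) = √(2 × 28,250 × 100 / 20.625)
    = √(273,939.39) ≈ 523.39

523 cases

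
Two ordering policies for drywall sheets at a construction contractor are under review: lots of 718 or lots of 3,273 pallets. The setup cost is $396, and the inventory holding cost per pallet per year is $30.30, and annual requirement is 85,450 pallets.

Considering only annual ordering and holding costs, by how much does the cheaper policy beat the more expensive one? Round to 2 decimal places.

TC(Q) = (D/Q)S + (Q/2)H
TC(718) = (85,450/718)×396 + (718/2)×30.3 = $58,006.11
TC(3,273) = (85,450/3,273)×396 + (3,273/2)×30.3 = $59,924.54
Cheaper: Q = 718.  Difference = $1,918.43

$1,918.43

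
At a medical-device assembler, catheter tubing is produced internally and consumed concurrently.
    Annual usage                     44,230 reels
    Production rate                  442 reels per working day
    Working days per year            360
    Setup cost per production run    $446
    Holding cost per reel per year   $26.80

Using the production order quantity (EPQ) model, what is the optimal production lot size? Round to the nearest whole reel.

d = 44,230/360 = 122.8611 reels/day;  effective holding cost H(1 − d/p) = 26.8·(1 − 122.8611/442) = 19.35050
Q* = √(2DS / H_eff) = √(2·44,230·446 / 19.35050) ≈ 1,427.89

1,428 reels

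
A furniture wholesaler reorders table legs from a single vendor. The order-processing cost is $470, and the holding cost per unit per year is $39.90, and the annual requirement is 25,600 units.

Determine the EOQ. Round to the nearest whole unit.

777 units

EOQ = √(2DS/H) = √(2 × 25,600 × 470 / 39.9)
    = √(603,107.77) ≈ 776.60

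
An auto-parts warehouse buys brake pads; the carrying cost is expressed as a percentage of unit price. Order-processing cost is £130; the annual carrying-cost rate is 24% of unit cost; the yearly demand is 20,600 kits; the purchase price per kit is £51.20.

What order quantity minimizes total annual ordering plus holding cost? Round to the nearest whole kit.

660 kits

Carrying cost H = £51.2 × 24% = £12.2880/kit/yr
Q* = √(2·D·S / H) = √(2·20,600·130 / 12.288) = √435,872.4 ≈ 660.21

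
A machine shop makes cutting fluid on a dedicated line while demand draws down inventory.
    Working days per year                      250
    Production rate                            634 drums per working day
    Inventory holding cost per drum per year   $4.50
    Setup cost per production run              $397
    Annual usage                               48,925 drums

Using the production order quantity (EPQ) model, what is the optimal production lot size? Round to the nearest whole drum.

Daily demand d = 48,925/250 = 195.700; p = 634; 1 − d/p = 0.69132
EPQ = √(2DS / (H(1 − d/p)))
    = √(2 × 48,925 × 397 / (4.5 × 0.69132)) ≈ 3,533.69

3,534 drums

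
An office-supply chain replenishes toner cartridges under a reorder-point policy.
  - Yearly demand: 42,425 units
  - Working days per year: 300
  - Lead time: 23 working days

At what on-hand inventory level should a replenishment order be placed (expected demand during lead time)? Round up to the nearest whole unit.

Daily demand d = 42,425 / 300 = 141.417 units/day
Demand during lead time = 141.417 × 23 = 3,252.58
Reorder point = 3,252.58 → round up

3,253 units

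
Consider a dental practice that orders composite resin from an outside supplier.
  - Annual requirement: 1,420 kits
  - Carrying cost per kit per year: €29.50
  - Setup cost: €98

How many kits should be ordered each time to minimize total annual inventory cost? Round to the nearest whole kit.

97 kits

EOQ = √(2DS/H) = √(2 × 1,420 × 98 / 29.5)
    = √(9,434.58) ≈ 97.13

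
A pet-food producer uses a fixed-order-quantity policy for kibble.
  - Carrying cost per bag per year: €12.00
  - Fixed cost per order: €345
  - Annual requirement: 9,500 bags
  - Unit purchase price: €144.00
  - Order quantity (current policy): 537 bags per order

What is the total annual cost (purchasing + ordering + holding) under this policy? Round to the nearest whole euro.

€1,377,325

Orders/yr = 9,500/537 = 17.691; ordering cost = 17.691 × €345 = €6,103.35
Average inventory = 537/2 = 268.5; holding cost = 268.5 × €12 = €3,222.00
Purchase cost = D·C = 9,500 × 144 = €1,368,000.00
Total = €6,103.35 + €3,222.00 + €1,368,000.00 = €1,377,325.35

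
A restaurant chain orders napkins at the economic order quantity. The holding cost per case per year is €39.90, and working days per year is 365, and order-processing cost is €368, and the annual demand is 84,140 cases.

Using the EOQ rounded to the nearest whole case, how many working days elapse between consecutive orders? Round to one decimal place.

EOQ = √(2DS/H) = √(2 × 84,140 × 368 / 39.9)
    = √(1,552,056.14) ≈ 1,245.82 → Q = 1,246 cases
Days between orders = 365 / (D/Q) = 365 / 67.528 ≈ 5.405

5.4 days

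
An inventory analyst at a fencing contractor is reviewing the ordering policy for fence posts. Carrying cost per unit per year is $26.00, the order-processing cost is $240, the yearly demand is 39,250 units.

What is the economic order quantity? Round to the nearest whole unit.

Optimal lot size Q* = (2 × 39,250 × $240 / $26)^½ ≈ 851.24

851 units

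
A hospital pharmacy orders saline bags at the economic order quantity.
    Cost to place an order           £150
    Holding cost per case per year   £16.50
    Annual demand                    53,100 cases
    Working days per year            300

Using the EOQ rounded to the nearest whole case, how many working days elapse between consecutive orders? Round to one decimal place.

Q* = √(2·D·S / H) = √(2·53,100·150 / 16.5) = √965,454.5 ≈ 982.58 → Q = 983 cases
Cycle time = (working days × Q)/D = (300 × 983) / 53,100 = 5.554 days

5.6 days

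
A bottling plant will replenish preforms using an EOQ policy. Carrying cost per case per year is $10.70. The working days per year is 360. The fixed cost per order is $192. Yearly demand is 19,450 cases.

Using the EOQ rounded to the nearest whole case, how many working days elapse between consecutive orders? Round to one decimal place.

EOQ = √(2DS/H) = √(2 × 19,450 × 192 / 10.7)
    = √(698,018.69) ≈ 835.48 → Q = 835 cases
T = Q/D × 360 days = 835/19,450 × 360 = 15.455 days

15.5 days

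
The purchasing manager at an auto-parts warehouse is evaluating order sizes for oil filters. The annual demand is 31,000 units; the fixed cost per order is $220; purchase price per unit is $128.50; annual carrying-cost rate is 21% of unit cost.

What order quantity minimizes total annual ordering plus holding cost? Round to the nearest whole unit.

Carrying cost H = $128.5 × 21% = $26.9850/unit/yr
2DS/H = 2·31,000·220/26.985 = 505,466.00
EOQ = √505,466.00 ≈ 710.96

711 units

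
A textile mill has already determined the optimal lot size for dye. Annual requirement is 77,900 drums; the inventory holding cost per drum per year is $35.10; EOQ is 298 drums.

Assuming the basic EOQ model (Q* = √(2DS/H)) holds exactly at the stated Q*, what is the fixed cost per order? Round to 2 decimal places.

$20.01

EOQ relation: Q² = 2DS/H, so rearrange for the unknown.
S = Q²H / (2D) = 298² × 35.1 / (2 × 77,900) = 20.0065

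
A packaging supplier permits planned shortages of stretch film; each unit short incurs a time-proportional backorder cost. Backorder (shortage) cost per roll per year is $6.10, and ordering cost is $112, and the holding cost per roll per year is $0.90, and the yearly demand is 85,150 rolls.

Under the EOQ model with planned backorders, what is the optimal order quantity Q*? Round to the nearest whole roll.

Basic EOQ = √(2·85,150·112/0.9) = 4,603.573
Backorder adjustment √((H+b)/b) = √((0.9+6.1)/6.1) = 1.0712
Q* = 4,603.573 × 1.0712 ≈ 4,931.50

4,932 rolls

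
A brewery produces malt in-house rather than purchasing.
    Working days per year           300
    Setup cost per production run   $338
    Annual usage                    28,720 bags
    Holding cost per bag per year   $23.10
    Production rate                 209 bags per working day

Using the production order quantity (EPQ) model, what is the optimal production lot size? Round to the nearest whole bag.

1,245 bags

d = 28,720/300 = 95.7333 bags/day;  effective holding cost H(1 − d/p) = 23.1·(1 − 95.7333/209) = 12.51895
Q* = √(2DS / H_eff) = √(2·28,720·338 / 12.51895) ≈ 1,245.32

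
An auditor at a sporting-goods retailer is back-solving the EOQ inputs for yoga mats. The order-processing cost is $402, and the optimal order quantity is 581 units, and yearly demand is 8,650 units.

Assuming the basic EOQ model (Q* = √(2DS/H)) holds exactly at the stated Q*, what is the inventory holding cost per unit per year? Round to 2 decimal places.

$20.60

Since Q* = (2DS/H)^½, squaring gives Q*²·H = 2DS.
H = 2DS / Q² = 2 × 8,650 × 402 / 581² = 20.6025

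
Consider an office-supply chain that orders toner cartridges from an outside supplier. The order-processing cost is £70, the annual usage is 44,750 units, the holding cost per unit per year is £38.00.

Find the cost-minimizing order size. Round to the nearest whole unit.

Q* = √(2·D·S / H) = √(2·44,750·70 / 38) = √164,868.4 ≈ 406.04

406 units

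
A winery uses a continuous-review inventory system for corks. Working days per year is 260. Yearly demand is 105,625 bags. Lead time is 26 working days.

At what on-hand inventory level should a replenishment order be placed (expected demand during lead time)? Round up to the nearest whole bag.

Daily demand d = 105,625 / 260 = 406.250 bags/day
Demand during lead time = 406.250 × 26 = 10,562.50
Reorder point = 10,562.50 → round up

10,563 bags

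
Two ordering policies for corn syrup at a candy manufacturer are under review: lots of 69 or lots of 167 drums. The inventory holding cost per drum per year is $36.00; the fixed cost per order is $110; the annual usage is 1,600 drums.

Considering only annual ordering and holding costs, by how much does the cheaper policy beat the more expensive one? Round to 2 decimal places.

$267.17

TC(Q) = (D/Q)S + (Q/2)H
TC(69) = (1,600/69)×110 + (69/2)×36 = $3,792.72
TC(167) = (1,600/167)×110 + (167/2)×36 = $4,059.89
Lots of 69 are cheaper by $267.17.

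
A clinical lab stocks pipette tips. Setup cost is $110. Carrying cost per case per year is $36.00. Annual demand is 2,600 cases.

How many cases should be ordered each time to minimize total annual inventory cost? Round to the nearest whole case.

126 cases

EOQ = √(2DS/H) = √(2 × 2,600 × 110 / 36)
    = √(15,888.89) ≈ 126.05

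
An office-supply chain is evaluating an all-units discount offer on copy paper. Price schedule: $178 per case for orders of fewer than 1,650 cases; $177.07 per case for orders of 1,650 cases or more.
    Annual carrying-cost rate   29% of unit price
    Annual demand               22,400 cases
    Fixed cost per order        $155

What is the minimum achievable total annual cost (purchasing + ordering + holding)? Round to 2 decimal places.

$4,006,132.76

H₁ = 29%×$178 = $51.6200;  H₂ = 29%×$177.07 = $51.3503
EOQ₁ = √(2×22,400×155/51.6200) = 366.77  (< 1,650, feasible at tier 1)
EOQ₂ = √(2×22,400×155/51.3503) = 367.73  (< 1,650 → use Q = 1,650 at tier-2 price)
TC(tier 1 (EOQ₁), Q≈366.8) = $4,006,132.76
TC(tier 2, Q≈1,650.0) = $4,010,836.24
Minimum at tier 1 (EOQ₁): $4,006,132.76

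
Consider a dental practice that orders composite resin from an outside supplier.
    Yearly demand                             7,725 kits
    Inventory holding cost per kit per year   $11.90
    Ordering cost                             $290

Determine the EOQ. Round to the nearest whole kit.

614 kits

2DS/H = 2·7,725·290/11.9 = 376,512.61
EOQ = √376,512.61 ≈ 613.61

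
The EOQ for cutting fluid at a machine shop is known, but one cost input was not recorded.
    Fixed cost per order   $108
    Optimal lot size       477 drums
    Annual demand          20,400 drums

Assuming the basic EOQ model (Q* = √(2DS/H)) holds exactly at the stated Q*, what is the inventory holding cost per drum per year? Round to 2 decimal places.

From Q* = √(2DS/H) ⇒ Q*² = 2DS/H.
H = 2DS / Q² = 2 × 20,400 × 108 / 477² = 19.3663

$19.37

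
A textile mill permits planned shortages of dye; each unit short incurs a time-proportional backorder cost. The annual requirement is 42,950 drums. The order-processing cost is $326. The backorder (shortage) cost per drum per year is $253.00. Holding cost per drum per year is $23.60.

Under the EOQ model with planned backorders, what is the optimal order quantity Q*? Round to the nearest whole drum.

1,139 drums

Basic EOQ = √(2·42,950·326/23.6) = 1,089.305
Backorder adjustment √((H+b)/b) = √((23.6+253)/253) = 1.0456
Q* = 1,089.305 × 1.0456 ≈ 1,138.98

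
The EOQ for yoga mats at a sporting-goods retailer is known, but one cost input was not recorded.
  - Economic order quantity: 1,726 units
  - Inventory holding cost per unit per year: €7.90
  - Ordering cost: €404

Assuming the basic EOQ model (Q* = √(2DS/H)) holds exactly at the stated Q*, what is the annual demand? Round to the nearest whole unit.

29,127 units per year

From Q* = √(2DS/H) ⇒ Q*² = 2DS/H.
D = Q²H / (2S) = 1,726² × 7.9 / (2 × 404) = 29,127.10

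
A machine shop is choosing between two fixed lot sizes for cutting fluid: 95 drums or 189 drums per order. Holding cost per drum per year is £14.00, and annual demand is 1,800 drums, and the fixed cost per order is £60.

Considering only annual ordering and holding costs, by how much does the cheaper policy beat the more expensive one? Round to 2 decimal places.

TC(Q) = (D/Q)S + (Q/2)H
TC(95) = (1,800/95)×60 + (95/2)×14 = £1,801.84
TC(189) = (1,800/189)×60 + (189/2)×14 = £1,894.43
Lots of 95 are cheaper by £92.59.

£92.59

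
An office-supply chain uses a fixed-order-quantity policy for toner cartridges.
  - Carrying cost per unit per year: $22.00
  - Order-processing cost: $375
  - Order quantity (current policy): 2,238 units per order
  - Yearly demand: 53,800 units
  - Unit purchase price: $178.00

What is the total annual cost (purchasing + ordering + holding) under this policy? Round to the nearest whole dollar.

Orders/yr = 53,800/2,238 = 24.039; ordering cost = 24.039 × $375 = $9,014.75
Average inventory = 2,238/2 = 1119; holding cost = 1119 × $22 = $24,618.00
Purchase cost = D·C = 53,800 × 178 = $9,576,400.00
Total = $9,014.75 + $24,618.00 + $9,576,400.00 = $9,610,032.75

$9,610,033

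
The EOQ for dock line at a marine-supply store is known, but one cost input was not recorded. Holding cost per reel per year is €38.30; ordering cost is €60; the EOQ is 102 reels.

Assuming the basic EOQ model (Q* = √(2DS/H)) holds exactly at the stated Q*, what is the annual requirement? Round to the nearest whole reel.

Since Q* = (2DS/H)^½, squaring gives Q*²·H = 2DS.
D = Q²H / (2S) = 102² × 38.3 / (2 × 60) = 3,320.61

3,321 reels per year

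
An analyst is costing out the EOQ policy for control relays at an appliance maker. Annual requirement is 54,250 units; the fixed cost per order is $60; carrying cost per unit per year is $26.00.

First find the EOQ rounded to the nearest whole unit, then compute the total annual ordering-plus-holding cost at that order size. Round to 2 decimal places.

$13,010.00

EOQ = √(2DS/H) = √(2 × 54,250 × 60 / 26)
    = √(250,384.62) ≈ 500.38 → Q = 500 units
Orders/yr = 54,250/500 = 108.500; ordering cost = 108.500 × $60 = $6,510.00
Average inventory = 500/2 = 250; holding cost = 250 × $26 = $6,500.00
Total = $6,510.00 + $6,500.00 = $13,010.00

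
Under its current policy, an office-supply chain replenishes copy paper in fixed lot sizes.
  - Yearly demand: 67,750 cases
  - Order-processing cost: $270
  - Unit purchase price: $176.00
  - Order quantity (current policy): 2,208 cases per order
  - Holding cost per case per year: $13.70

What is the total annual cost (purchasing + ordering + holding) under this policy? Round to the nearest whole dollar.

$11,947,409

Annual ordering cost = (D/Q)·S = (67,750/2,208) × 270 = $8,284.65
Annual holding cost  = (Q/2)·H = (2,208/2) × 13.7 = $15,124.80
Purchase cost = D·C = 67,750 × 176 = $11,924,000.00
Total = $8,284.65 + $15,124.80 + $11,924,000.00 = $11,947,409.45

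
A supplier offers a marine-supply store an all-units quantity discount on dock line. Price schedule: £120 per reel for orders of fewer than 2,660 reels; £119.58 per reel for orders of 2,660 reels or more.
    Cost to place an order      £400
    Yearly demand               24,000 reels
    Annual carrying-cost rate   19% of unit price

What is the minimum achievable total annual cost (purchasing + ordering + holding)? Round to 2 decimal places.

£2,900,922.71

H₁ = 19%×£120 = £22.8000;  H₂ = 19%×£119.58 = £22.7202
EOQ₁ = √(2×24,000×400/22.8000) = 917.66  (< 2,660, feasible at tier 1)
EOQ₂ = √(2×24,000×400/22.7202) = 919.27  (< 2,660 → use Q = 2,660 at tier-2 price)
TC(tier 1 (EOQ₁), Q≈917.7) = £2,900,922.71
TC(tier 2, Q≈2,660.0) = £2,903,746.89
Minimum at tier 1 (EOQ₁): £2,900,922.71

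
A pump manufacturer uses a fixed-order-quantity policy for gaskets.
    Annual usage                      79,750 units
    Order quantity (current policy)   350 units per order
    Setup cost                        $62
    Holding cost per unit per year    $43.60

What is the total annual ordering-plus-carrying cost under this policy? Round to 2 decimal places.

Orders/yr = 79,750/350 = 227.857; ordering cost = 227.857 × $62 = $14,127.14
Average inventory = 350/2 = 175; holding cost = 175 × $43.6 = $7,630.00
Total = $14,127.14 + $7,630.00 = $21,757.14

$21,757.14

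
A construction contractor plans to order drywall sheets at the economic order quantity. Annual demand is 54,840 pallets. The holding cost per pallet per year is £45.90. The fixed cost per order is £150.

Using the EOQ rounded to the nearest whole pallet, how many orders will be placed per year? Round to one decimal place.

91.6 orders per year

Optimal lot size Q* = (2 × 54,840 × £150 / £45.9)^½ ≈ 598.69 → Q = 599
Orders per year = D/Q = 54,840 / 599 = 91.553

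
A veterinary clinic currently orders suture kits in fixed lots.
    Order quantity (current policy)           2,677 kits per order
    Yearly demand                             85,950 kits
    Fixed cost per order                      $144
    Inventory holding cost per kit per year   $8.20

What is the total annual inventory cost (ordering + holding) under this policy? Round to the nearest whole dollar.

$15,599

Annual ordering cost = (D/Q)·S = (85,950/2,677) × 144 = $4,623.38
Annual holding cost  = (Q/2)·H = (2,677/2) × 8.2 = $10,975.70
Total = $4,623.38 + $10,975.70 = $15,599.08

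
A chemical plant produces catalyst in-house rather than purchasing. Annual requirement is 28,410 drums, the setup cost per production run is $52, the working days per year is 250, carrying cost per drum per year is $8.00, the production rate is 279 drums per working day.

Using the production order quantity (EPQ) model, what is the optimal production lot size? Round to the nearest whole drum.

Daily demand d = 28,410/250 = 113.640; p = 279; 1 − d/p = 0.59269
EPQ = √(2DS / (H(1 − d/p)))
    = √(2 × 28,410 × 52 / (8 × 0.59269)) ≈ 789.39

789 drums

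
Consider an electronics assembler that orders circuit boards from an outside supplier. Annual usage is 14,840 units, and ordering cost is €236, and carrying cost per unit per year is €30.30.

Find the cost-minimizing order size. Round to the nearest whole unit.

481 units

Optimal lot size Q* = (2 × 14,840 × €236 / €30.3)^½ ≈ 480.80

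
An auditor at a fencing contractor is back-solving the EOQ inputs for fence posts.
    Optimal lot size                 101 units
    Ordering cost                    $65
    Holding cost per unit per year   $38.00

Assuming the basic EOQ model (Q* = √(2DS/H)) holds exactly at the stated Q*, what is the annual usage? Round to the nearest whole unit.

Since Q* = (2DS/H)^½, squaring gives Q*²·H = 2DS.
D = Q²H / (2S) = 101² × 38 / (2 × 65) = 2,981.83

2,982 units per year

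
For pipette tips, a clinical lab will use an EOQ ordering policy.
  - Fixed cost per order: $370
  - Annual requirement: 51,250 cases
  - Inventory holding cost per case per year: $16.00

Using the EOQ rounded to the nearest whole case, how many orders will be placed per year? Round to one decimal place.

Q* = √(2·D·S / H) = √(2·51,250·370 / 16) = √2,370,312.5 ≈ 1,539.58 → Q = 1,540
Orders per year = D/Q = 51,250 / 1,540 = 33.279

33.3 orders per year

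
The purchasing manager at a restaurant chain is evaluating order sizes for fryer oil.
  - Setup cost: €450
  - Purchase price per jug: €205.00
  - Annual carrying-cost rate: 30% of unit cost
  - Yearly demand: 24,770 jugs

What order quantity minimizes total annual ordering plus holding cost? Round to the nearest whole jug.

602 jugs

Carrying cost H = €205 × 30% = €61.5000/jug/yr
EOQ = √(2DS/H) = √(2 × 24,770 × 450 / 61.5)
    = √(362,487.80) ≈ 602.07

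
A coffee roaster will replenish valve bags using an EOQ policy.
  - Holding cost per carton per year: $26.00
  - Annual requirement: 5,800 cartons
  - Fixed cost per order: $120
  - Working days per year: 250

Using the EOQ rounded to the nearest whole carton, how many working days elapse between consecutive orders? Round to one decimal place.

2DS/H = 2·5,800·120/26 = 53,538.46
EOQ = √53,538.46 ≈ 231.38 → Q = 231 cartons
T = Q/D × 250 days = 231/5,800 × 250 = 9.957 days

10.0 days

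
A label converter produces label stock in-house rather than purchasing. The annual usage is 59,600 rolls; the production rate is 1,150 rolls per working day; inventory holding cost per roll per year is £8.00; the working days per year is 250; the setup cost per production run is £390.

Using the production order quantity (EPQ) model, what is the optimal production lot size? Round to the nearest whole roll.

d = 59,600/250 = 238.4000 rolls/day;  effective holding cost H(1 − d/p) = 8·(1 − 238.4000/1150) = 6.34157
Q* = √(2DS / H_eff) = √(2·59,600·390 / 6.34157) ≈ 2,707.52

2,708 rolls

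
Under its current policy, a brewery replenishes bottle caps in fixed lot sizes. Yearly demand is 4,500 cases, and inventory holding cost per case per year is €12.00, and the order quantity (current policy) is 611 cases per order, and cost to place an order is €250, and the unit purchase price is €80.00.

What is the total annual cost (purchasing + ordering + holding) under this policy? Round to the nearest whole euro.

Orders/yr = 4,500/611 = 7.365; ordering cost = 7.365 × €250 = €1,841.24
Average inventory = 611/2 = 305.5; holding cost = 305.5 × €12 = €3,666.00
Purchase cost = D·C = 4,500 × 80 = €360,000.00
Total = €1,841.24 + €3,666.00 + €360,000.00 = €365,507.24

€365,507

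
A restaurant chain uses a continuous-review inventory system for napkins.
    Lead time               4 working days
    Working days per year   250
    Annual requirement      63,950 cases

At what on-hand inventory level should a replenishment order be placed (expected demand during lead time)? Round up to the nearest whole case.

Daily demand d = 63,950 / 250 = 255.800 cases/day
Demand during lead time = 255.800 × 4 = 1,023.20
Reorder point = 1,023.20 → round up

1,024 cases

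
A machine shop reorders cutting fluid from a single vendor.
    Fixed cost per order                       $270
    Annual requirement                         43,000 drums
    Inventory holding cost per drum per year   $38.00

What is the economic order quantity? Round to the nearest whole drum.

782 drums

EOQ = √(2DS/H) = √(2 × 43,000 × 270 / 38)
    = √(611,052.63) ≈ 781.70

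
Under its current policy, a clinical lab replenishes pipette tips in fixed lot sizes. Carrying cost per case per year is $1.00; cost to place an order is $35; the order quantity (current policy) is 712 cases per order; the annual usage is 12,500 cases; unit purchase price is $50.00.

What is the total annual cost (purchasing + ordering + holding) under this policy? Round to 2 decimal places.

Annual ordering cost = (D/Q)·S = (12,500/712) × 35 = $614.47
Annual holding cost  = (Q/2)·H = (712/2) × 1 = $356.00
Purchase cost = D·C = 12,500 × 50 = $625,000.00
Total = $614.47 + $356.00 + $625,000.00 = $625,970.47

$625,970.47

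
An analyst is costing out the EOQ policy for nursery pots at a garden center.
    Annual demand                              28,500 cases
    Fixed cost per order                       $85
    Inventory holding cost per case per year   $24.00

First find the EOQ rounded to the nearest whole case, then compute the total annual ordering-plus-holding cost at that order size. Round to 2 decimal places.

$10,783.32

Q* = √(2·D·S / H) = √(2·28,500·85 / 24) = √201,875.0 ≈ 449.31 → Q = 449 cases
Annual ordering cost = (D/Q)·S = (28,500/449) × 85 = $5,395.32
Annual holding cost  = (Q/2)·H = (449/2) × 24 = $5,388.00
Total = $5,395.32 + $5,388.00 = $10,783.32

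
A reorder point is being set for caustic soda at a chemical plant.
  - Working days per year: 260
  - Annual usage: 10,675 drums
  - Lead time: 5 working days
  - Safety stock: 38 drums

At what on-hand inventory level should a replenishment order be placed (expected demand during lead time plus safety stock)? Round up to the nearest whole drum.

244 drums

Daily demand d = 10,675 / 260 = 41.058 drums/day
Demand during lead time = 41.058 × 5 = 205.29
Reorder point = 205.29 + 38 = 243.29 → round up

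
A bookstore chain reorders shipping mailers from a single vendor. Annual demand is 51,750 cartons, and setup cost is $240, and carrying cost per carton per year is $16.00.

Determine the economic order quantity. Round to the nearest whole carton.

1,246 cartons

2DS/H = 2·51,750·240/16 = 1,552,500.00
EOQ = √1,552,500.00 ≈ 1,245.99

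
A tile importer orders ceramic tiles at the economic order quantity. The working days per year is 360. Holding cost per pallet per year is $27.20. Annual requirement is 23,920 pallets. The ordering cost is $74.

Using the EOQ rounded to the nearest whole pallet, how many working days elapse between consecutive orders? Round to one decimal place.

5.4 days

EOQ = √(2DS/H) = √(2 × 23,920 × 74 / 27.2)
    = √(130,152.94) ≈ 360.77 → Q = 361 pallets
Days between orders = 360 / (D/Q) = 360 / 66.260 ≈ 5.433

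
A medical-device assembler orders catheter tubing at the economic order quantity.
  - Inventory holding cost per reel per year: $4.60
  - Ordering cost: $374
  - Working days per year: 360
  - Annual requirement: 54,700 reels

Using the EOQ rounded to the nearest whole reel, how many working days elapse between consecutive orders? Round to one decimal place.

Q* = √(2·D·S / H) = √(2·54,700·374 / 4.6) = √8,894,695.7 ≈ 2,982.40 → Q = 2,982 reels
T = Q/D × 360 days = 2,982/54,700 × 360 = 19.626 days

19.6 days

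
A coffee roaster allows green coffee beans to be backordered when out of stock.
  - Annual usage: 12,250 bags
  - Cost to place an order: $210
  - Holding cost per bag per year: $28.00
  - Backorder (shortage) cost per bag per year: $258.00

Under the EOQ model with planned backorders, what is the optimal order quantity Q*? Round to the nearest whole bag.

Basic EOQ = √(2·12,250·210/28) = 428.661
Backorder adjustment √((H+b)/b) = √((28+258)/258) = 1.0529
Q* = 428.661 × 1.0529 ≈ 451.32

451 bags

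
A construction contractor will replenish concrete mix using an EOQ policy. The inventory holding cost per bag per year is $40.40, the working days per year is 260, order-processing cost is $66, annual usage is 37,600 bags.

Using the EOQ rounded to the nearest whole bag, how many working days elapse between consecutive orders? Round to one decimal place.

2DS/H = 2·37,600·66/40.4 = 122,851.49
EOQ = √122,851.49 ≈ 350.50 → Q = 351 bags
Cycle time = (working days × Q)/D = (260 × 351) / 37,600 = 2.427 days

2.4 days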